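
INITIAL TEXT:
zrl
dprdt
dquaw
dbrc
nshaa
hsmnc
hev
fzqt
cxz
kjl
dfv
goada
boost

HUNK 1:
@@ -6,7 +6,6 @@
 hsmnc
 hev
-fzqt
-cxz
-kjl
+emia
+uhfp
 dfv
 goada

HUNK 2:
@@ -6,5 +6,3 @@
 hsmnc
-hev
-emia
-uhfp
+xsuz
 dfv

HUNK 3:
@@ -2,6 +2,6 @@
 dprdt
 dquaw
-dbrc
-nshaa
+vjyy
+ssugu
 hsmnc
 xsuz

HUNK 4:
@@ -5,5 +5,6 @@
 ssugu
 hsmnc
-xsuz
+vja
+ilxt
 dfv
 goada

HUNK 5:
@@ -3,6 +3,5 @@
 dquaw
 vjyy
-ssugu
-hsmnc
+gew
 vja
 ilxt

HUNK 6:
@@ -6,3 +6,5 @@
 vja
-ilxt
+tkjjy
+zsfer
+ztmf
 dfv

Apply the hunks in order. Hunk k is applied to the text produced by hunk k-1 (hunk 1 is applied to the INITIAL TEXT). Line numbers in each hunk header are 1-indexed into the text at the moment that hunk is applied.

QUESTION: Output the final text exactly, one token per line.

Hunk 1: at line 6 remove [fzqt,cxz,kjl] add [emia,uhfp] -> 12 lines: zrl dprdt dquaw dbrc nshaa hsmnc hev emia uhfp dfv goada boost
Hunk 2: at line 6 remove [hev,emia,uhfp] add [xsuz] -> 10 lines: zrl dprdt dquaw dbrc nshaa hsmnc xsuz dfv goada boost
Hunk 3: at line 2 remove [dbrc,nshaa] add [vjyy,ssugu] -> 10 lines: zrl dprdt dquaw vjyy ssugu hsmnc xsuz dfv goada boost
Hunk 4: at line 5 remove [xsuz] add [vja,ilxt] -> 11 lines: zrl dprdt dquaw vjyy ssugu hsmnc vja ilxt dfv goada boost
Hunk 5: at line 3 remove [ssugu,hsmnc] add [gew] -> 10 lines: zrl dprdt dquaw vjyy gew vja ilxt dfv goada boost
Hunk 6: at line 6 remove [ilxt] add [tkjjy,zsfer,ztmf] -> 12 lines: zrl dprdt dquaw vjyy gew vja tkjjy zsfer ztmf dfv goada boost

Answer: zrl
dprdt
dquaw
vjyy
gew
vja
tkjjy
zsfer
ztmf
dfv
goada
boost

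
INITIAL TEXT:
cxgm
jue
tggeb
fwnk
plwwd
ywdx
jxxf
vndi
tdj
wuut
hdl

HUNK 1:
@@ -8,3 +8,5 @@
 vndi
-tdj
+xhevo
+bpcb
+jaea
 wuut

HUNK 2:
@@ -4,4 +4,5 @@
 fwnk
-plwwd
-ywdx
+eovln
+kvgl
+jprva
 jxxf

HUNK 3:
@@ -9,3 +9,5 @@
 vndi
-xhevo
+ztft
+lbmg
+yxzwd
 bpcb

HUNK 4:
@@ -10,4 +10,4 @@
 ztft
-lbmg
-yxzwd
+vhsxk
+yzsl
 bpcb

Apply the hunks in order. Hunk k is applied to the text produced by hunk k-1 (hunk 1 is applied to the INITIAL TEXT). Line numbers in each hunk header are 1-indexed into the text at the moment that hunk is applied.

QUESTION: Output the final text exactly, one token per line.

Answer: cxgm
jue
tggeb
fwnk
eovln
kvgl
jprva
jxxf
vndi
ztft
vhsxk
yzsl
bpcb
jaea
wuut
hdl

Derivation:
Hunk 1: at line 8 remove [tdj] add [xhevo,bpcb,jaea] -> 13 lines: cxgm jue tggeb fwnk plwwd ywdx jxxf vndi xhevo bpcb jaea wuut hdl
Hunk 2: at line 4 remove [plwwd,ywdx] add [eovln,kvgl,jprva] -> 14 lines: cxgm jue tggeb fwnk eovln kvgl jprva jxxf vndi xhevo bpcb jaea wuut hdl
Hunk 3: at line 9 remove [xhevo] add [ztft,lbmg,yxzwd] -> 16 lines: cxgm jue tggeb fwnk eovln kvgl jprva jxxf vndi ztft lbmg yxzwd bpcb jaea wuut hdl
Hunk 4: at line 10 remove [lbmg,yxzwd] add [vhsxk,yzsl] -> 16 lines: cxgm jue tggeb fwnk eovln kvgl jprva jxxf vndi ztft vhsxk yzsl bpcb jaea wuut hdl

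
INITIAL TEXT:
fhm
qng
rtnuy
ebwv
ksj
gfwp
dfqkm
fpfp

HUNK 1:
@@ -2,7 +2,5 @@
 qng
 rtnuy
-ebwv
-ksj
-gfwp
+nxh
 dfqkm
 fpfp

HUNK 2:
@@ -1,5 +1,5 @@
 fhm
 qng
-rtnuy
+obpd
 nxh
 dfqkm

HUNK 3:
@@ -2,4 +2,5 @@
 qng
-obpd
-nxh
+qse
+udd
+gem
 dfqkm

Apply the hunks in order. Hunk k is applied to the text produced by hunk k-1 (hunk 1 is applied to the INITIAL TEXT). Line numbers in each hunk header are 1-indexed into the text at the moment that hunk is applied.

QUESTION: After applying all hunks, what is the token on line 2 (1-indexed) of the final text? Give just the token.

Answer: qng

Derivation:
Hunk 1: at line 2 remove [ebwv,ksj,gfwp] add [nxh] -> 6 lines: fhm qng rtnuy nxh dfqkm fpfp
Hunk 2: at line 1 remove [rtnuy] add [obpd] -> 6 lines: fhm qng obpd nxh dfqkm fpfp
Hunk 3: at line 2 remove [obpd,nxh] add [qse,udd,gem] -> 7 lines: fhm qng qse udd gem dfqkm fpfp
Final line 2: qng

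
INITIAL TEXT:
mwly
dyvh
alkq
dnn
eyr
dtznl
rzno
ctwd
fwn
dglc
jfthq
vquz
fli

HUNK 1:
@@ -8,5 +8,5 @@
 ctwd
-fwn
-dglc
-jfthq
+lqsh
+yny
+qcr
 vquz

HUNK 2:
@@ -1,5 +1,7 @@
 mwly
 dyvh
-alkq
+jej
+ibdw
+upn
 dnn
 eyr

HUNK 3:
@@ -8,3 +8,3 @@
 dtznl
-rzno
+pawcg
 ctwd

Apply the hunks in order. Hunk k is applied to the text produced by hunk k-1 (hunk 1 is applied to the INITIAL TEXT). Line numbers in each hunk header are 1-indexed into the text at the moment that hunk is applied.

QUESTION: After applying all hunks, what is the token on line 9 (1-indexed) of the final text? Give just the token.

Answer: pawcg

Derivation:
Hunk 1: at line 8 remove [fwn,dglc,jfthq] add [lqsh,yny,qcr] -> 13 lines: mwly dyvh alkq dnn eyr dtznl rzno ctwd lqsh yny qcr vquz fli
Hunk 2: at line 1 remove [alkq] add [jej,ibdw,upn] -> 15 lines: mwly dyvh jej ibdw upn dnn eyr dtznl rzno ctwd lqsh yny qcr vquz fli
Hunk 3: at line 8 remove [rzno] add [pawcg] -> 15 lines: mwly dyvh jej ibdw upn dnn eyr dtznl pawcg ctwd lqsh yny qcr vquz fli
Final line 9: pawcg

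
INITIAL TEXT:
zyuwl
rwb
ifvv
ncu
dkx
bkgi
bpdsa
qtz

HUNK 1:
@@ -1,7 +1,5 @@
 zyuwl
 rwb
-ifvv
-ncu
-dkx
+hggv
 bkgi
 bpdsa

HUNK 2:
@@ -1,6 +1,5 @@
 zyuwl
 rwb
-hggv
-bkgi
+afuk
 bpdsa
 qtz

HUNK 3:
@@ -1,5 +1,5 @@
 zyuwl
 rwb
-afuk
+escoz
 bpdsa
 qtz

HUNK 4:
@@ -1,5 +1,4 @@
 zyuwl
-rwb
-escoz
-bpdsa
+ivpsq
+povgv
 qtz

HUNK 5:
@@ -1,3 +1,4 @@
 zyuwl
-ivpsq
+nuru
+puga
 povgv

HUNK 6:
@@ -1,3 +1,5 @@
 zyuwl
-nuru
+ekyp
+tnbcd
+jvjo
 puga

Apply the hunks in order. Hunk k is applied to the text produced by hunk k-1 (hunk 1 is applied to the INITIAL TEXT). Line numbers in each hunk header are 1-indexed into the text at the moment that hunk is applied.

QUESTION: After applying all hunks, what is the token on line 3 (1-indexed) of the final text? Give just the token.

Answer: tnbcd

Derivation:
Hunk 1: at line 1 remove [ifvv,ncu,dkx] add [hggv] -> 6 lines: zyuwl rwb hggv bkgi bpdsa qtz
Hunk 2: at line 1 remove [hggv,bkgi] add [afuk] -> 5 lines: zyuwl rwb afuk bpdsa qtz
Hunk 3: at line 1 remove [afuk] add [escoz] -> 5 lines: zyuwl rwb escoz bpdsa qtz
Hunk 4: at line 1 remove [rwb,escoz,bpdsa] add [ivpsq,povgv] -> 4 lines: zyuwl ivpsq povgv qtz
Hunk 5: at line 1 remove [ivpsq] add [nuru,puga] -> 5 lines: zyuwl nuru puga povgv qtz
Hunk 6: at line 1 remove [nuru] add [ekyp,tnbcd,jvjo] -> 7 lines: zyuwl ekyp tnbcd jvjo puga povgv qtz
Final line 3: tnbcd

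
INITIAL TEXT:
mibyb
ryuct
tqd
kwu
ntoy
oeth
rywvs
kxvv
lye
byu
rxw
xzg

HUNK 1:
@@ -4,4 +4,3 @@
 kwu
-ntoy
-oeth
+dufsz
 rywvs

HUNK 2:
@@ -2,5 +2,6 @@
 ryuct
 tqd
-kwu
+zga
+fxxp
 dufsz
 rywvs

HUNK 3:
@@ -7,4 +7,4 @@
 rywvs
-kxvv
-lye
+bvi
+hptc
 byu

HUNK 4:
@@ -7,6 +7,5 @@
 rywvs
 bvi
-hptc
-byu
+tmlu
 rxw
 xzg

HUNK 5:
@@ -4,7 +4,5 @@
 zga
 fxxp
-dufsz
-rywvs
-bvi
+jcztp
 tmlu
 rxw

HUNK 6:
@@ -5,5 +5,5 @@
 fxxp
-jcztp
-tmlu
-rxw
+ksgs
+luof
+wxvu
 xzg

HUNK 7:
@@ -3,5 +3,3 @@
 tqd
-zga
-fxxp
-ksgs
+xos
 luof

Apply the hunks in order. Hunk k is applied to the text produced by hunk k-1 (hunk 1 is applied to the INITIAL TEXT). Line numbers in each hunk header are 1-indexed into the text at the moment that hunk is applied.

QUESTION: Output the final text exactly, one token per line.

Answer: mibyb
ryuct
tqd
xos
luof
wxvu
xzg

Derivation:
Hunk 1: at line 4 remove [ntoy,oeth] add [dufsz] -> 11 lines: mibyb ryuct tqd kwu dufsz rywvs kxvv lye byu rxw xzg
Hunk 2: at line 2 remove [kwu] add [zga,fxxp] -> 12 lines: mibyb ryuct tqd zga fxxp dufsz rywvs kxvv lye byu rxw xzg
Hunk 3: at line 7 remove [kxvv,lye] add [bvi,hptc] -> 12 lines: mibyb ryuct tqd zga fxxp dufsz rywvs bvi hptc byu rxw xzg
Hunk 4: at line 7 remove [hptc,byu] add [tmlu] -> 11 lines: mibyb ryuct tqd zga fxxp dufsz rywvs bvi tmlu rxw xzg
Hunk 5: at line 4 remove [dufsz,rywvs,bvi] add [jcztp] -> 9 lines: mibyb ryuct tqd zga fxxp jcztp tmlu rxw xzg
Hunk 6: at line 5 remove [jcztp,tmlu,rxw] add [ksgs,luof,wxvu] -> 9 lines: mibyb ryuct tqd zga fxxp ksgs luof wxvu xzg
Hunk 7: at line 3 remove [zga,fxxp,ksgs] add [xos] -> 7 lines: mibyb ryuct tqd xos luof wxvu xzg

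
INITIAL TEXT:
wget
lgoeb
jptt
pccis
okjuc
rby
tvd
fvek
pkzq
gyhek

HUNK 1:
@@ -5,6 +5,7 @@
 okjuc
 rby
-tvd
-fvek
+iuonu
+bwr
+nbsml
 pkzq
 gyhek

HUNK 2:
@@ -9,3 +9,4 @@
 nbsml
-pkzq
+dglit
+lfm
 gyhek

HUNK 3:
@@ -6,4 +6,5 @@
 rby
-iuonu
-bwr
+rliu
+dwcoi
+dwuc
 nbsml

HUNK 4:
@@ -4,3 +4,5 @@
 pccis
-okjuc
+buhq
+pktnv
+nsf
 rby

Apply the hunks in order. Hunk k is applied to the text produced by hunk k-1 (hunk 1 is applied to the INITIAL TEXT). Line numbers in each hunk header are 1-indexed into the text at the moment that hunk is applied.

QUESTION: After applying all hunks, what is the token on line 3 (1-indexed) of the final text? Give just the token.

Hunk 1: at line 5 remove [tvd,fvek] add [iuonu,bwr,nbsml] -> 11 lines: wget lgoeb jptt pccis okjuc rby iuonu bwr nbsml pkzq gyhek
Hunk 2: at line 9 remove [pkzq] add [dglit,lfm] -> 12 lines: wget lgoeb jptt pccis okjuc rby iuonu bwr nbsml dglit lfm gyhek
Hunk 3: at line 6 remove [iuonu,bwr] add [rliu,dwcoi,dwuc] -> 13 lines: wget lgoeb jptt pccis okjuc rby rliu dwcoi dwuc nbsml dglit lfm gyhek
Hunk 4: at line 4 remove [okjuc] add [buhq,pktnv,nsf] -> 15 lines: wget lgoeb jptt pccis buhq pktnv nsf rby rliu dwcoi dwuc nbsml dglit lfm gyhek
Final line 3: jptt

Answer: jptt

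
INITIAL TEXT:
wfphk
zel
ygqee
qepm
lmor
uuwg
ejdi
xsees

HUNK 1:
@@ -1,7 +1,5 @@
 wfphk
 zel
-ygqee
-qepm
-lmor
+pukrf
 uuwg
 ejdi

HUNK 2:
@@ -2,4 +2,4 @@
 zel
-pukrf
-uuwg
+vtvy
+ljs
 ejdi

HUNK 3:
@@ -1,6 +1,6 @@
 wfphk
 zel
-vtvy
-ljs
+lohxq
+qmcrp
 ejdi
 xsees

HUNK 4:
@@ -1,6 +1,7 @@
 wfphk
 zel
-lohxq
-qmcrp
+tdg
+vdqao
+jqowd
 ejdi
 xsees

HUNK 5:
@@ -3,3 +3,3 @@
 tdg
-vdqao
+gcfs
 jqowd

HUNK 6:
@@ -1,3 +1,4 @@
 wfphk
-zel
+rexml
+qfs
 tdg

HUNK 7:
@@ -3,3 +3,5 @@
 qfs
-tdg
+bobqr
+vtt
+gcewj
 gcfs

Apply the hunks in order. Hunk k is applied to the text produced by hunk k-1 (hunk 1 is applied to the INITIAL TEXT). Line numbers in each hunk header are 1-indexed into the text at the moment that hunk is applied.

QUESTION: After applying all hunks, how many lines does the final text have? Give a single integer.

Hunk 1: at line 1 remove [ygqee,qepm,lmor] add [pukrf] -> 6 lines: wfphk zel pukrf uuwg ejdi xsees
Hunk 2: at line 2 remove [pukrf,uuwg] add [vtvy,ljs] -> 6 lines: wfphk zel vtvy ljs ejdi xsees
Hunk 3: at line 1 remove [vtvy,ljs] add [lohxq,qmcrp] -> 6 lines: wfphk zel lohxq qmcrp ejdi xsees
Hunk 4: at line 1 remove [lohxq,qmcrp] add [tdg,vdqao,jqowd] -> 7 lines: wfphk zel tdg vdqao jqowd ejdi xsees
Hunk 5: at line 3 remove [vdqao] add [gcfs] -> 7 lines: wfphk zel tdg gcfs jqowd ejdi xsees
Hunk 6: at line 1 remove [zel] add [rexml,qfs] -> 8 lines: wfphk rexml qfs tdg gcfs jqowd ejdi xsees
Hunk 7: at line 3 remove [tdg] add [bobqr,vtt,gcewj] -> 10 lines: wfphk rexml qfs bobqr vtt gcewj gcfs jqowd ejdi xsees
Final line count: 10

Answer: 10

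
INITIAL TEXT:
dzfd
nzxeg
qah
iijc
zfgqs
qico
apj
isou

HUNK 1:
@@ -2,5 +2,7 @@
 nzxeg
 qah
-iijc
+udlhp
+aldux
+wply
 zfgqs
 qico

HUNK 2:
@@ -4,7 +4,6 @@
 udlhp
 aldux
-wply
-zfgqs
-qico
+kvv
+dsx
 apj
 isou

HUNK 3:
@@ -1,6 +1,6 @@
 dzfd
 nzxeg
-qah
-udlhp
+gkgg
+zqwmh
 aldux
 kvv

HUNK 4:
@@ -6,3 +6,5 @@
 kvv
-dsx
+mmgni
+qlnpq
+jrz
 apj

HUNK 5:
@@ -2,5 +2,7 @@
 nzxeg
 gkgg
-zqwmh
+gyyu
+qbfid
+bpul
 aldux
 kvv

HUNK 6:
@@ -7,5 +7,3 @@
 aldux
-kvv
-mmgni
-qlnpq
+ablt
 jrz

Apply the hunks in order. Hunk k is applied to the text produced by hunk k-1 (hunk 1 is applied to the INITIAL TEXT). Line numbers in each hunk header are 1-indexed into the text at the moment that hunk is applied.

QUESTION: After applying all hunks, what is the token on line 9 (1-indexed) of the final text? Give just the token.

Hunk 1: at line 2 remove [iijc] add [udlhp,aldux,wply] -> 10 lines: dzfd nzxeg qah udlhp aldux wply zfgqs qico apj isou
Hunk 2: at line 4 remove [wply,zfgqs,qico] add [kvv,dsx] -> 9 lines: dzfd nzxeg qah udlhp aldux kvv dsx apj isou
Hunk 3: at line 1 remove [qah,udlhp] add [gkgg,zqwmh] -> 9 lines: dzfd nzxeg gkgg zqwmh aldux kvv dsx apj isou
Hunk 4: at line 6 remove [dsx] add [mmgni,qlnpq,jrz] -> 11 lines: dzfd nzxeg gkgg zqwmh aldux kvv mmgni qlnpq jrz apj isou
Hunk 5: at line 2 remove [zqwmh] add [gyyu,qbfid,bpul] -> 13 lines: dzfd nzxeg gkgg gyyu qbfid bpul aldux kvv mmgni qlnpq jrz apj isou
Hunk 6: at line 7 remove [kvv,mmgni,qlnpq] add [ablt] -> 11 lines: dzfd nzxeg gkgg gyyu qbfid bpul aldux ablt jrz apj isou
Final line 9: jrz

Answer: jrz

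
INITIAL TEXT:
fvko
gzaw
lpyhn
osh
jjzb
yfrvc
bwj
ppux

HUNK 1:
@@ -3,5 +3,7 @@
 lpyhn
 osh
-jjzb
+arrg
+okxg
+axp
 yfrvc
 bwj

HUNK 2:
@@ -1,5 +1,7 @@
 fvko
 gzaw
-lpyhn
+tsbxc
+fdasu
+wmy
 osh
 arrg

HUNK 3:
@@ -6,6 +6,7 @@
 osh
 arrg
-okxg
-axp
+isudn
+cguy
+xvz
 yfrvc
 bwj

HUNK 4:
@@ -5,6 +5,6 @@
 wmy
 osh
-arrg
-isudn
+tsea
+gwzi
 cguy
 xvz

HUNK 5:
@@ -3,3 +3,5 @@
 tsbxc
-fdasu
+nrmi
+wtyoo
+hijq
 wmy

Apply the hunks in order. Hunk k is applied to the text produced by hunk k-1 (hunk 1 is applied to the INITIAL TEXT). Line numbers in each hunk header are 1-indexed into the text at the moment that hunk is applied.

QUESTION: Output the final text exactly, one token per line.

Hunk 1: at line 3 remove [jjzb] add [arrg,okxg,axp] -> 10 lines: fvko gzaw lpyhn osh arrg okxg axp yfrvc bwj ppux
Hunk 2: at line 1 remove [lpyhn] add [tsbxc,fdasu,wmy] -> 12 lines: fvko gzaw tsbxc fdasu wmy osh arrg okxg axp yfrvc bwj ppux
Hunk 3: at line 6 remove [okxg,axp] add [isudn,cguy,xvz] -> 13 lines: fvko gzaw tsbxc fdasu wmy osh arrg isudn cguy xvz yfrvc bwj ppux
Hunk 4: at line 5 remove [arrg,isudn] add [tsea,gwzi] -> 13 lines: fvko gzaw tsbxc fdasu wmy osh tsea gwzi cguy xvz yfrvc bwj ppux
Hunk 5: at line 3 remove [fdasu] add [nrmi,wtyoo,hijq] -> 15 lines: fvko gzaw tsbxc nrmi wtyoo hijq wmy osh tsea gwzi cguy xvz yfrvc bwj ppux

Answer: fvko
gzaw
tsbxc
nrmi
wtyoo
hijq
wmy
osh
tsea
gwzi
cguy
xvz
yfrvc
bwj
ppux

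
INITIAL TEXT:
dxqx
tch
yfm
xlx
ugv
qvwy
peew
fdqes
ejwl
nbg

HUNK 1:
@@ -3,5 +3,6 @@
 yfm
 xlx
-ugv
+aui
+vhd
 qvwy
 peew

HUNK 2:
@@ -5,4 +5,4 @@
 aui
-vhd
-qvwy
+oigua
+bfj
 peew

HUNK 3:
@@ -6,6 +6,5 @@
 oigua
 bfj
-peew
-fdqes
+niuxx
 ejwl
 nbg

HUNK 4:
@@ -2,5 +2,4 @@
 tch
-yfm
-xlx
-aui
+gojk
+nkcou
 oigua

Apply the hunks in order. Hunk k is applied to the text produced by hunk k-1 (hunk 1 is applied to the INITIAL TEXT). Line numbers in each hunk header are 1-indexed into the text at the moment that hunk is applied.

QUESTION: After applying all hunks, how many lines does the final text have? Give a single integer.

Hunk 1: at line 3 remove [ugv] add [aui,vhd] -> 11 lines: dxqx tch yfm xlx aui vhd qvwy peew fdqes ejwl nbg
Hunk 2: at line 5 remove [vhd,qvwy] add [oigua,bfj] -> 11 lines: dxqx tch yfm xlx aui oigua bfj peew fdqes ejwl nbg
Hunk 3: at line 6 remove [peew,fdqes] add [niuxx] -> 10 lines: dxqx tch yfm xlx aui oigua bfj niuxx ejwl nbg
Hunk 4: at line 2 remove [yfm,xlx,aui] add [gojk,nkcou] -> 9 lines: dxqx tch gojk nkcou oigua bfj niuxx ejwl nbg
Final line count: 9

Answer: 9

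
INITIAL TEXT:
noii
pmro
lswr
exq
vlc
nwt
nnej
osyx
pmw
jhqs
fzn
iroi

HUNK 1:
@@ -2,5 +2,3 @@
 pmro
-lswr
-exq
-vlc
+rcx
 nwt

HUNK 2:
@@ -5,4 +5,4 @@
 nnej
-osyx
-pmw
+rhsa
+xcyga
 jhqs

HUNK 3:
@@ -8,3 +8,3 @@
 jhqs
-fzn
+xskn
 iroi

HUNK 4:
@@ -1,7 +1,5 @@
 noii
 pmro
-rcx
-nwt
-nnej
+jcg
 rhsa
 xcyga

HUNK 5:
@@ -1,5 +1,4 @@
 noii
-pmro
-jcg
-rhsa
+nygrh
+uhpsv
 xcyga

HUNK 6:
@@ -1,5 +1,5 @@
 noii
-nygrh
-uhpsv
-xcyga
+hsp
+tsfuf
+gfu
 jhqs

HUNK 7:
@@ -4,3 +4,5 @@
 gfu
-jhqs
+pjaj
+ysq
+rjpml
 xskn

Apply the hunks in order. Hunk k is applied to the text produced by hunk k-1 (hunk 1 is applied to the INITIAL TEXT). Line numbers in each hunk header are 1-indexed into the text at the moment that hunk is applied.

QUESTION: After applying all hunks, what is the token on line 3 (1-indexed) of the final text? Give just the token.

Answer: tsfuf

Derivation:
Hunk 1: at line 2 remove [lswr,exq,vlc] add [rcx] -> 10 lines: noii pmro rcx nwt nnej osyx pmw jhqs fzn iroi
Hunk 2: at line 5 remove [osyx,pmw] add [rhsa,xcyga] -> 10 lines: noii pmro rcx nwt nnej rhsa xcyga jhqs fzn iroi
Hunk 3: at line 8 remove [fzn] add [xskn] -> 10 lines: noii pmro rcx nwt nnej rhsa xcyga jhqs xskn iroi
Hunk 4: at line 1 remove [rcx,nwt,nnej] add [jcg] -> 8 lines: noii pmro jcg rhsa xcyga jhqs xskn iroi
Hunk 5: at line 1 remove [pmro,jcg,rhsa] add [nygrh,uhpsv] -> 7 lines: noii nygrh uhpsv xcyga jhqs xskn iroi
Hunk 6: at line 1 remove [nygrh,uhpsv,xcyga] add [hsp,tsfuf,gfu] -> 7 lines: noii hsp tsfuf gfu jhqs xskn iroi
Hunk 7: at line 4 remove [jhqs] add [pjaj,ysq,rjpml] -> 9 lines: noii hsp tsfuf gfu pjaj ysq rjpml xskn iroi
Final line 3: tsfuf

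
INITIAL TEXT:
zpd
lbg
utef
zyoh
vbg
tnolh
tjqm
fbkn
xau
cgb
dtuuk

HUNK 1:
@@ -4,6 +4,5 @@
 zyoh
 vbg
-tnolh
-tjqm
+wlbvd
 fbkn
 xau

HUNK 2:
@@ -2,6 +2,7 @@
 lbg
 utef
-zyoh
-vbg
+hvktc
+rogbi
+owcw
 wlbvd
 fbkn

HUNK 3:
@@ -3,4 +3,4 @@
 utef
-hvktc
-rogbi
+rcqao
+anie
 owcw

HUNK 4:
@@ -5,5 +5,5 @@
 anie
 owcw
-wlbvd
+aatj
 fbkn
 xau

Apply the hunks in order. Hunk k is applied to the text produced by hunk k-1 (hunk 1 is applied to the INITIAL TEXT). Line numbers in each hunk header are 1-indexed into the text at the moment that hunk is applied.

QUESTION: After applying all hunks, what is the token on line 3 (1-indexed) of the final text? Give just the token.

Answer: utef

Derivation:
Hunk 1: at line 4 remove [tnolh,tjqm] add [wlbvd] -> 10 lines: zpd lbg utef zyoh vbg wlbvd fbkn xau cgb dtuuk
Hunk 2: at line 2 remove [zyoh,vbg] add [hvktc,rogbi,owcw] -> 11 lines: zpd lbg utef hvktc rogbi owcw wlbvd fbkn xau cgb dtuuk
Hunk 3: at line 3 remove [hvktc,rogbi] add [rcqao,anie] -> 11 lines: zpd lbg utef rcqao anie owcw wlbvd fbkn xau cgb dtuuk
Hunk 4: at line 5 remove [wlbvd] add [aatj] -> 11 lines: zpd lbg utef rcqao anie owcw aatj fbkn xau cgb dtuuk
Final line 3: utef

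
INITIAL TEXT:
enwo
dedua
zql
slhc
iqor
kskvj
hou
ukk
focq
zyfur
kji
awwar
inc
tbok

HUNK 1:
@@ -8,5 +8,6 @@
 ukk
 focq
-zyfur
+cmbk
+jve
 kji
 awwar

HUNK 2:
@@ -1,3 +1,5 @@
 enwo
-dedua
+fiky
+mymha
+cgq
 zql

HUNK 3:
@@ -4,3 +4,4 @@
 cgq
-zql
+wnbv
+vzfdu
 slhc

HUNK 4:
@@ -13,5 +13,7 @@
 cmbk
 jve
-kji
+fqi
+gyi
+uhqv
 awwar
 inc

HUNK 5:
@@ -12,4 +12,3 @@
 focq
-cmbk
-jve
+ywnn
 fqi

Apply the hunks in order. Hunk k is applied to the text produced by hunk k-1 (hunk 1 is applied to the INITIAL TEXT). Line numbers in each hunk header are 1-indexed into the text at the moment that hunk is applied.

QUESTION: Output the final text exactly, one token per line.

Answer: enwo
fiky
mymha
cgq
wnbv
vzfdu
slhc
iqor
kskvj
hou
ukk
focq
ywnn
fqi
gyi
uhqv
awwar
inc
tbok

Derivation:
Hunk 1: at line 8 remove [zyfur] add [cmbk,jve] -> 15 lines: enwo dedua zql slhc iqor kskvj hou ukk focq cmbk jve kji awwar inc tbok
Hunk 2: at line 1 remove [dedua] add [fiky,mymha,cgq] -> 17 lines: enwo fiky mymha cgq zql slhc iqor kskvj hou ukk focq cmbk jve kji awwar inc tbok
Hunk 3: at line 4 remove [zql] add [wnbv,vzfdu] -> 18 lines: enwo fiky mymha cgq wnbv vzfdu slhc iqor kskvj hou ukk focq cmbk jve kji awwar inc tbok
Hunk 4: at line 13 remove [kji] add [fqi,gyi,uhqv] -> 20 lines: enwo fiky mymha cgq wnbv vzfdu slhc iqor kskvj hou ukk focq cmbk jve fqi gyi uhqv awwar inc tbok
Hunk 5: at line 12 remove [cmbk,jve] add [ywnn] -> 19 lines: enwo fiky mymha cgq wnbv vzfdu slhc iqor kskvj hou ukk focq ywnn fqi gyi uhqv awwar inc tbok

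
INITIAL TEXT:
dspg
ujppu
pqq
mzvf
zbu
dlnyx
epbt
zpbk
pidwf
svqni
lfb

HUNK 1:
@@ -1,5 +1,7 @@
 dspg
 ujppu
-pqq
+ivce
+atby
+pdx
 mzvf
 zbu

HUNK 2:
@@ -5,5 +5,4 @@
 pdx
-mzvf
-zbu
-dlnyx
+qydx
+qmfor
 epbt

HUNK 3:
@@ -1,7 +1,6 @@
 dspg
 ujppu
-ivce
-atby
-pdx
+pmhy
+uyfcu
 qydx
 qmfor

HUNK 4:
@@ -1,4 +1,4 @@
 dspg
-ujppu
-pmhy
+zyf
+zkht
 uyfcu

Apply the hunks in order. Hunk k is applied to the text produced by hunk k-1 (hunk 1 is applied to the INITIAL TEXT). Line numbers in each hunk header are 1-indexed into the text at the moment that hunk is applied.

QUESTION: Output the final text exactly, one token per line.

Answer: dspg
zyf
zkht
uyfcu
qydx
qmfor
epbt
zpbk
pidwf
svqni
lfb

Derivation:
Hunk 1: at line 1 remove [pqq] add [ivce,atby,pdx] -> 13 lines: dspg ujppu ivce atby pdx mzvf zbu dlnyx epbt zpbk pidwf svqni lfb
Hunk 2: at line 5 remove [mzvf,zbu,dlnyx] add [qydx,qmfor] -> 12 lines: dspg ujppu ivce atby pdx qydx qmfor epbt zpbk pidwf svqni lfb
Hunk 3: at line 1 remove [ivce,atby,pdx] add [pmhy,uyfcu] -> 11 lines: dspg ujppu pmhy uyfcu qydx qmfor epbt zpbk pidwf svqni lfb
Hunk 4: at line 1 remove [ujppu,pmhy] add [zyf,zkht] -> 11 lines: dspg zyf zkht uyfcu qydx qmfor epbt zpbk pidwf svqni lfb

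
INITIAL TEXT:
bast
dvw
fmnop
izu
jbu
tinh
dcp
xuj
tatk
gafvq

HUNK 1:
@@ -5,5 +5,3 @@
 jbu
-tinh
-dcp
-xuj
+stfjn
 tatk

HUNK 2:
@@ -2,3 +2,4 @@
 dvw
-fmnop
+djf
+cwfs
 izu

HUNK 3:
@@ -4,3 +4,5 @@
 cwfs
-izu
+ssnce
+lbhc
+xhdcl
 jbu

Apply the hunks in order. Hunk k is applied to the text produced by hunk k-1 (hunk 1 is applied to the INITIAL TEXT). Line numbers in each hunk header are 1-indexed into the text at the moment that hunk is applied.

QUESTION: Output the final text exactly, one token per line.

Hunk 1: at line 5 remove [tinh,dcp,xuj] add [stfjn] -> 8 lines: bast dvw fmnop izu jbu stfjn tatk gafvq
Hunk 2: at line 2 remove [fmnop] add [djf,cwfs] -> 9 lines: bast dvw djf cwfs izu jbu stfjn tatk gafvq
Hunk 3: at line 4 remove [izu] add [ssnce,lbhc,xhdcl] -> 11 lines: bast dvw djf cwfs ssnce lbhc xhdcl jbu stfjn tatk gafvq

Answer: bast
dvw
djf
cwfs
ssnce
lbhc
xhdcl
jbu
stfjn
tatk
gafvq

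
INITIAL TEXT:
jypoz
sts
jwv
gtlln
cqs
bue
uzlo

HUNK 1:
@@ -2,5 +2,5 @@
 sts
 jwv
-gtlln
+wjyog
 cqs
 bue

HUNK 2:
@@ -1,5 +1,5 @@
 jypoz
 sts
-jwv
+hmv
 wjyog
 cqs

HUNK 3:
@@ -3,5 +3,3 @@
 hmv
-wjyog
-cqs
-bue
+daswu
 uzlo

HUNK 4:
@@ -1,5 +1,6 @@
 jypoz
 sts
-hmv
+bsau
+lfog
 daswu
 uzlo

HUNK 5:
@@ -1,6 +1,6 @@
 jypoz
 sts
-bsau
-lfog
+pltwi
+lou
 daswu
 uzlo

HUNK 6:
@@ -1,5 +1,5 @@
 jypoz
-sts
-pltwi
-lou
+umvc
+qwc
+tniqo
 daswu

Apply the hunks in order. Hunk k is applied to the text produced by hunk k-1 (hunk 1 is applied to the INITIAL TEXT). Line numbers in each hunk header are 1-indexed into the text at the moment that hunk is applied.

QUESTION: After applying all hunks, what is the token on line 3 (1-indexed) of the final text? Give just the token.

Answer: qwc

Derivation:
Hunk 1: at line 2 remove [gtlln] add [wjyog] -> 7 lines: jypoz sts jwv wjyog cqs bue uzlo
Hunk 2: at line 1 remove [jwv] add [hmv] -> 7 lines: jypoz sts hmv wjyog cqs bue uzlo
Hunk 3: at line 3 remove [wjyog,cqs,bue] add [daswu] -> 5 lines: jypoz sts hmv daswu uzlo
Hunk 4: at line 1 remove [hmv] add [bsau,lfog] -> 6 lines: jypoz sts bsau lfog daswu uzlo
Hunk 5: at line 1 remove [bsau,lfog] add [pltwi,lou] -> 6 lines: jypoz sts pltwi lou daswu uzlo
Hunk 6: at line 1 remove [sts,pltwi,lou] add [umvc,qwc,tniqo] -> 6 lines: jypoz umvc qwc tniqo daswu uzlo
Final line 3: qwc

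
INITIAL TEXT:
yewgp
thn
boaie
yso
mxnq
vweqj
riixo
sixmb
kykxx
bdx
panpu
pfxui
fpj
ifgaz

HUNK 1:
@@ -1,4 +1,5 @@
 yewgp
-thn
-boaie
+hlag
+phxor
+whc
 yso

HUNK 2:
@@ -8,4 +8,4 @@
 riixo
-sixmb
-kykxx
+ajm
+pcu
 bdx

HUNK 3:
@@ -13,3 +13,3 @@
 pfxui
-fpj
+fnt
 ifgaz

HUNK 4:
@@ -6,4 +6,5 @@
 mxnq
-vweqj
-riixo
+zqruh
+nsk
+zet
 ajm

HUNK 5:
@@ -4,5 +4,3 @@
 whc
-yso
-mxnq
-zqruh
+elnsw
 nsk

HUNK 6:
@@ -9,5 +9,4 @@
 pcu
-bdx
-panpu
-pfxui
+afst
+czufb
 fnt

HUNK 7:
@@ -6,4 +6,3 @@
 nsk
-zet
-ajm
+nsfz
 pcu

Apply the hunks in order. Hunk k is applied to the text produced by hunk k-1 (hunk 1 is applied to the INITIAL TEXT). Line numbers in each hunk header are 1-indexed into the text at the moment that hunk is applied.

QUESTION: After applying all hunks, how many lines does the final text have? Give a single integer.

Hunk 1: at line 1 remove [thn,boaie] add [hlag,phxor,whc] -> 15 lines: yewgp hlag phxor whc yso mxnq vweqj riixo sixmb kykxx bdx panpu pfxui fpj ifgaz
Hunk 2: at line 8 remove [sixmb,kykxx] add [ajm,pcu] -> 15 lines: yewgp hlag phxor whc yso mxnq vweqj riixo ajm pcu bdx panpu pfxui fpj ifgaz
Hunk 3: at line 13 remove [fpj] add [fnt] -> 15 lines: yewgp hlag phxor whc yso mxnq vweqj riixo ajm pcu bdx panpu pfxui fnt ifgaz
Hunk 4: at line 6 remove [vweqj,riixo] add [zqruh,nsk,zet] -> 16 lines: yewgp hlag phxor whc yso mxnq zqruh nsk zet ajm pcu bdx panpu pfxui fnt ifgaz
Hunk 5: at line 4 remove [yso,mxnq,zqruh] add [elnsw] -> 14 lines: yewgp hlag phxor whc elnsw nsk zet ajm pcu bdx panpu pfxui fnt ifgaz
Hunk 6: at line 9 remove [bdx,panpu,pfxui] add [afst,czufb] -> 13 lines: yewgp hlag phxor whc elnsw nsk zet ajm pcu afst czufb fnt ifgaz
Hunk 7: at line 6 remove [zet,ajm] add [nsfz] -> 12 lines: yewgp hlag phxor whc elnsw nsk nsfz pcu afst czufb fnt ifgaz
Final line count: 12

Answer: 12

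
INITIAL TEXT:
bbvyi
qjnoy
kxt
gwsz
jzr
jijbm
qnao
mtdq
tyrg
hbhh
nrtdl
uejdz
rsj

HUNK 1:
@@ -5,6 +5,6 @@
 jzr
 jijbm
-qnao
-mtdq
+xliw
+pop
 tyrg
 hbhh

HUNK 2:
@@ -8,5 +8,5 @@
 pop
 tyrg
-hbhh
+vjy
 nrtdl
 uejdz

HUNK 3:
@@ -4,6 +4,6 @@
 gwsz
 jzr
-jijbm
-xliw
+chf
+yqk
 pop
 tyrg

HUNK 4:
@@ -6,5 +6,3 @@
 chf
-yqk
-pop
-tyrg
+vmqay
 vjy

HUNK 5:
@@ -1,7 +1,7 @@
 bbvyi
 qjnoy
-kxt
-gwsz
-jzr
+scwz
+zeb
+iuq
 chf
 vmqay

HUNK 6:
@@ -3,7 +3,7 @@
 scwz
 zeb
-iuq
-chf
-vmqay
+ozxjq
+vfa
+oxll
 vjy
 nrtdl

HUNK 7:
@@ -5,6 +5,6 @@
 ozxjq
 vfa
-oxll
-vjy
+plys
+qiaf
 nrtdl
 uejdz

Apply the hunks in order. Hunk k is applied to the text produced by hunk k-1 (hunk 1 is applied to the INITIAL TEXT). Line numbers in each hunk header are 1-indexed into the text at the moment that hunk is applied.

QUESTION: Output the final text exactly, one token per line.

Hunk 1: at line 5 remove [qnao,mtdq] add [xliw,pop] -> 13 lines: bbvyi qjnoy kxt gwsz jzr jijbm xliw pop tyrg hbhh nrtdl uejdz rsj
Hunk 2: at line 8 remove [hbhh] add [vjy] -> 13 lines: bbvyi qjnoy kxt gwsz jzr jijbm xliw pop tyrg vjy nrtdl uejdz rsj
Hunk 3: at line 4 remove [jijbm,xliw] add [chf,yqk] -> 13 lines: bbvyi qjnoy kxt gwsz jzr chf yqk pop tyrg vjy nrtdl uejdz rsj
Hunk 4: at line 6 remove [yqk,pop,tyrg] add [vmqay] -> 11 lines: bbvyi qjnoy kxt gwsz jzr chf vmqay vjy nrtdl uejdz rsj
Hunk 5: at line 1 remove [kxt,gwsz,jzr] add [scwz,zeb,iuq] -> 11 lines: bbvyi qjnoy scwz zeb iuq chf vmqay vjy nrtdl uejdz rsj
Hunk 6: at line 3 remove [iuq,chf,vmqay] add [ozxjq,vfa,oxll] -> 11 lines: bbvyi qjnoy scwz zeb ozxjq vfa oxll vjy nrtdl uejdz rsj
Hunk 7: at line 5 remove [oxll,vjy] add [plys,qiaf] -> 11 lines: bbvyi qjnoy scwz zeb ozxjq vfa plys qiaf nrtdl uejdz rsj

Answer: bbvyi
qjnoy
scwz
zeb
ozxjq
vfa
plys
qiaf
nrtdl
uejdz
rsj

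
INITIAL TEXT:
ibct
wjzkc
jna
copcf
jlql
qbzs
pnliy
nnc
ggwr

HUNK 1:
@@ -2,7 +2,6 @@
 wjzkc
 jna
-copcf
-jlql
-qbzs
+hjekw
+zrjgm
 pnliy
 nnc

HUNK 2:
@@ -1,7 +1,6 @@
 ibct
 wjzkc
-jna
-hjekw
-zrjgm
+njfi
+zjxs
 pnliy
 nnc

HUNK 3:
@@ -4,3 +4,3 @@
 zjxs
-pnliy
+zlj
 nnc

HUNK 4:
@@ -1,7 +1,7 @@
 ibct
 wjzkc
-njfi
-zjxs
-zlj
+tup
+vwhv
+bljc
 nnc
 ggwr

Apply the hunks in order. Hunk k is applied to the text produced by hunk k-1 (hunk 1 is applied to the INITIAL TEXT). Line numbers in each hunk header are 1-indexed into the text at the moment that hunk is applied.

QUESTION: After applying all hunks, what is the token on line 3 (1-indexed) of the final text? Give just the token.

Hunk 1: at line 2 remove [copcf,jlql,qbzs] add [hjekw,zrjgm] -> 8 lines: ibct wjzkc jna hjekw zrjgm pnliy nnc ggwr
Hunk 2: at line 1 remove [jna,hjekw,zrjgm] add [njfi,zjxs] -> 7 lines: ibct wjzkc njfi zjxs pnliy nnc ggwr
Hunk 3: at line 4 remove [pnliy] add [zlj] -> 7 lines: ibct wjzkc njfi zjxs zlj nnc ggwr
Hunk 4: at line 1 remove [njfi,zjxs,zlj] add [tup,vwhv,bljc] -> 7 lines: ibct wjzkc tup vwhv bljc nnc ggwr
Final line 3: tup

Answer: tup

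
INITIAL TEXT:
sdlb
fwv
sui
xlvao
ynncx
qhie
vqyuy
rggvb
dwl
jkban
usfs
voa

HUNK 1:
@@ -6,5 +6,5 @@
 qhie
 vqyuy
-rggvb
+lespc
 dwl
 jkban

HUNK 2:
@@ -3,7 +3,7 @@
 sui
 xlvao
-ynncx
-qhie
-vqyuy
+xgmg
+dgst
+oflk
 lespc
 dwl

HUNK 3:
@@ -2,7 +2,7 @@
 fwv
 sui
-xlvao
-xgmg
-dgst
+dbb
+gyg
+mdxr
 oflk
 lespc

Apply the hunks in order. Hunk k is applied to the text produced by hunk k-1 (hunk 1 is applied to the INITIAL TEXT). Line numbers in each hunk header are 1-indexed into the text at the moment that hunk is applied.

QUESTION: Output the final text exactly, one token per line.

Hunk 1: at line 6 remove [rggvb] add [lespc] -> 12 lines: sdlb fwv sui xlvao ynncx qhie vqyuy lespc dwl jkban usfs voa
Hunk 2: at line 3 remove [ynncx,qhie,vqyuy] add [xgmg,dgst,oflk] -> 12 lines: sdlb fwv sui xlvao xgmg dgst oflk lespc dwl jkban usfs voa
Hunk 3: at line 2 remove [xlvao,xgmg,dgst] add [dbb,gyg,mdxr] -> 12 lines: sdlb fwv sui dbb gyg mdxr oflk lespc dwl jkban usfs voa

Answer: sdlb
fwv
sui
dbb
gyg
mdxr
oflk
lespc
dwl
jkban
usfs
voa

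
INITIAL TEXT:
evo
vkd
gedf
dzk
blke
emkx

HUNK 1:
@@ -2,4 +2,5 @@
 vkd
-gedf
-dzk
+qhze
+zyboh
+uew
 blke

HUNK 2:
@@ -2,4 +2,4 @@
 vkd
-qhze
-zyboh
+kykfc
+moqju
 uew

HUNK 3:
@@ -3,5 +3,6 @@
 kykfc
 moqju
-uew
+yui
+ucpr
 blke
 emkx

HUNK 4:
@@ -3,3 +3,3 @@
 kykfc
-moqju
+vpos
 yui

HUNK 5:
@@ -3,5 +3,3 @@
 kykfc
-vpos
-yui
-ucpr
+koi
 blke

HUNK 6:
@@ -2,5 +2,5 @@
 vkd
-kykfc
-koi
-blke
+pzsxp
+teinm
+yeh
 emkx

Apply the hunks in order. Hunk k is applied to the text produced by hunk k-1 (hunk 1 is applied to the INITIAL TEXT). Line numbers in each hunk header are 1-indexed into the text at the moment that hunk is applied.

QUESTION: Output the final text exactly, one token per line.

Answer: evo
vkd
pzsxp
teinm
yeh
emkx

Derivation:
Hunk 1: at line 2 remove [gedf,dzk] add [qhze,zyboh,uew] -> 7 lines: evo vkd qhze zyboh uew blke emkx
Hunk 2: at line 2 remove [qhze,zyboh] add [kykfc,moqju] -> 7 lines: evo vkd kykfc moqju uew blke emkx
Hunk 3: at line 3 remove [uew] add [yui,ucpr] -> 8 lines: evo vkd kykfc moqju yui ucpr blke emkx
Hunk 4: at line 3 remove [moqju] add [vpos] -> 8 lines: evo vkd kykfc vpos yui ucpr blke emkx
Hunk 5: at line 3 remove [vpos,yui,ucpr] add [koi] -> 6 lines: evo vkd kykfc koi blke emkx
Hunk 6: at line 2 remove [kykfc,koi,blke] add [pzsxp,teinm,yeh] -> 6 lines: evo vkd pzsxp teinm yeh emkx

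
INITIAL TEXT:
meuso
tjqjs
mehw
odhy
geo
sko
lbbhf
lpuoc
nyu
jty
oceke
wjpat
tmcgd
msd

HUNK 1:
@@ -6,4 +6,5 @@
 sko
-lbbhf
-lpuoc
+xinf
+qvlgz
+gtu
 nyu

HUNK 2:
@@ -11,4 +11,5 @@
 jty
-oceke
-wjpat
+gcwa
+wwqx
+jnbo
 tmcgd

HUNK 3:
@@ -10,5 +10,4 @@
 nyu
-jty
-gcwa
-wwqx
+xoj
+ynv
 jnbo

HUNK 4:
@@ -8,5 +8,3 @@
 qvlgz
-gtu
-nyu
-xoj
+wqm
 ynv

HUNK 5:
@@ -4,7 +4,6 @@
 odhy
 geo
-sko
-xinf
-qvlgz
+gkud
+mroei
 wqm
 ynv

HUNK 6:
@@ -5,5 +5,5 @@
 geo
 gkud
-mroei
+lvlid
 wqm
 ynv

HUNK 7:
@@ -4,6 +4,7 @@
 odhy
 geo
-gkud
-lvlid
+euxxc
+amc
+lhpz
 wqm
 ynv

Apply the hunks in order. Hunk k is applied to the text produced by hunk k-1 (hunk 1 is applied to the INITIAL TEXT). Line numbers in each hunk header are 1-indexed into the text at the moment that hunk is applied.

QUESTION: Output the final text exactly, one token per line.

Hunk 1: at line 6 remove [lbbhf,lpuoc] add [xinf,qvlgz,gtu] -> 15 lines: meuso tjqjs mehw odhy geo sko xinf qvlgz gtu nyu jty oceke wjpat tmcgd msd
Hunk 2: at line 11 remove [oceke,wjpat] add [gcwa,wwqx,jnbo] -> 16 lines: meuso tjqjs mehw odhy geo sko xinf qvlgz gtu nyu jty gcwa wwqx jnbo tmcgd msd
Hunk 3: at line 10 remove [jty,gcwa,wwqx] add [xoj,ynv] -> 15 lines: meuso tjqjs mehw odhy geo sko xinf qvlgz gtu nyu xoj ynv jnbo tmcgd msd
Hunk 4: at line 8 remove [gtu,nyu,xoj] add [wqm] -> 13 lines: meuso tjqjs mehw odhy geo sko xinf qvlgz wqm ynv jnbo tmcgd msd
Hunk 5: at line 4 remove [sko,xinf,qvlgz] add [gkud,mroei] -> 12 lines: meuso tjqjs mehw odhy geo gkud mroei wqm ynv jnbo tmcgd msd
Hunk 6: at line 5 remove [mroei] add [lvlid] -> 12 lines: meuso tjqjs mehw odhy geo gkud lvlid wqm ynv jnbo tmcgd msd
Hunk 7: at line 4 remove [gkud,lvlid] add [euxxc,amc,lhpz] -> 13 lines: meuso tjqjs mehw odhy geo euxxc amc lhpz wqm ynv jnbo tmcgd msd

Answer: meuso
tjqjs
mehw
odhy
geo
euxxc
amc
lhpz
wqm
ynv
jnbo
tmcgd
msd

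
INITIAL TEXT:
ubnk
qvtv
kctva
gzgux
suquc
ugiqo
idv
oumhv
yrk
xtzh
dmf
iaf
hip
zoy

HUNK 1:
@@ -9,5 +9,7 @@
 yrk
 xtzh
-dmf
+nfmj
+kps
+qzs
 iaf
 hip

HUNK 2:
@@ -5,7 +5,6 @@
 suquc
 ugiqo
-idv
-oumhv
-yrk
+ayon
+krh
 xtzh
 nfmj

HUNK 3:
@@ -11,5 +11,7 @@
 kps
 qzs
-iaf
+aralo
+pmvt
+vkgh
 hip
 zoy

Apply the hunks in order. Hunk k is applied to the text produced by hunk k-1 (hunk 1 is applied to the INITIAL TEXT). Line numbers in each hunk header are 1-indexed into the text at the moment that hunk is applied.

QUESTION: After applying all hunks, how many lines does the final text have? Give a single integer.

Answer: 17

Derivation:
Hunk 1: at line 9 remove [dmf] add [nfmj,kps,qzs] -> 16 lines: ubnk qvtv kctva gzgux suquc ugiqo idv oumhv yrk xtzh nfmj kps qzs iaf hip zoy
Hunk 2: at line 5 remove [idv,oumhv,yrk] add [ayon,krh] -> 15 lines: ubnk qvtv kctva gzgux suquc ugiqo ayon krh xtzh nfmj kps qzs iaf hip zoy
Hunk 3: at line 11 remove [iaf] add [aralo,pmvt,vkgh] -> 17 lines: ubnk qvtv kctva gzgux suquc ugiqo ayon krh xtzh nfmj kps qzs aralo pmvt vkgh hip zoy
Final line count: 17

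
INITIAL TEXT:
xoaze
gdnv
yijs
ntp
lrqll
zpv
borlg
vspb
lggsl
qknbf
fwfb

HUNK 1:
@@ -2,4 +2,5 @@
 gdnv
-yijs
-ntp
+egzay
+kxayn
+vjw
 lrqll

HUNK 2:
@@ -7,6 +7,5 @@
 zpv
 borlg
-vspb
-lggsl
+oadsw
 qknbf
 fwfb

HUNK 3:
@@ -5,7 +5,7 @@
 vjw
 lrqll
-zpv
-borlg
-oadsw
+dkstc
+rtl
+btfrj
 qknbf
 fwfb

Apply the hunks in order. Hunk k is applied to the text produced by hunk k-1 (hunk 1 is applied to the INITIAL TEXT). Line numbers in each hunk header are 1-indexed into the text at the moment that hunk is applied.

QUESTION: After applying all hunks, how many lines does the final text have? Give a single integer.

Answer: 11

Derivation:
Hunk 1: at line 2 remove [yijs,ntp] add [egzay,kxayn,vjw] -> 12 lines: xoaze gdnv egzay kxayn vjw lrqll zpv borlg vspb lggsl qknbf fwfb
Hunk 2: at line 7 remove [vspb,lggsl] add [oadsw] -> 11 lines: xoaze gdnv egzay kxayn vjw lrqll zpv borlg oadsw qknbf fwfb
Hunk 3: at line 5 remove [zpv,borlg,oadsw] add [dkstc,rtl,btfrj] -> 11 lines: xoaze gdnv egzay kxayn vjw lrqll dkstc rtl btfrj qknbf fwfb
Final line count: 11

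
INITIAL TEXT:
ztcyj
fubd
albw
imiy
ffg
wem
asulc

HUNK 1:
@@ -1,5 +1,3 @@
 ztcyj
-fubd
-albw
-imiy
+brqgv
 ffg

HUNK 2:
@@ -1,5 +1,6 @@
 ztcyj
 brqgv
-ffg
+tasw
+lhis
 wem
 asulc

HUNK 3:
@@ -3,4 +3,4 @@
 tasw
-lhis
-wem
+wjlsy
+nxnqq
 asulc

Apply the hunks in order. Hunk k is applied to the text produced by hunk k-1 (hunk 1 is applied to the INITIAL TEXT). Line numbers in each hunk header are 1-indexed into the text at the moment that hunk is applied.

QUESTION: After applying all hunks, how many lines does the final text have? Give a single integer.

Answer: 6

Derivation:
Hunk 1: at line 1 remove [fubd,albw,imiy] add [brqgv] -> 5 lines: ztcyj brqgv ffg wem asulc
Hunk 2: at line 1 remove [ffg] add [tasw,lhis] -> 6 lines: ztcyj brqgv tasw lhis wem asulc
Hunk 3: at line 3 remove [lhis,wem] add [wjlsy,nxnqq] -> 6 lines: ztcyj brqgv tasw wjlsy nxnqq asulc
Final line count: 6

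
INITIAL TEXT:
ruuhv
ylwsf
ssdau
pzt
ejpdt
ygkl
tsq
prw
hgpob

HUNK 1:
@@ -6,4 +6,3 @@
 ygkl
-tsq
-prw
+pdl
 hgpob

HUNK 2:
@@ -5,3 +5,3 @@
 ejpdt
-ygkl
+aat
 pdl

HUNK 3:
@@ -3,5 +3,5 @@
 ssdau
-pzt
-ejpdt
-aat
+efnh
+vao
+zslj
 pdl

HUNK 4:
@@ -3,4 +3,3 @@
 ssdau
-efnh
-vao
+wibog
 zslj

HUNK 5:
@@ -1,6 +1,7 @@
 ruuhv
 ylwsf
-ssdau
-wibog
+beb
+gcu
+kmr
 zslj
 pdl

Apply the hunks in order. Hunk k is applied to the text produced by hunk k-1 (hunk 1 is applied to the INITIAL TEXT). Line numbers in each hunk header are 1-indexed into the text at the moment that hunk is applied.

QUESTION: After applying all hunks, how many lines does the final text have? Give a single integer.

Hunk 1: at line 6 remove [tsq,prw] add [pdl] -> 8 lines: ruuhv ylwsf ssdau pzt ejpdt ygkl pdl hgpob
Hunk 2: at line 5 remove [ygkl] add [aat] -> 8 lines: ruuhv ylwsf ssdau pzt ejpdt aat pdl hgpob
Hunk 3: at line 3 remove [pzt,ejpdt,aat] add [efnh,vao,zslj] -> 8 lines: ruuhv ylwsf ssdau efnh vao zslj pdl hgpob
Hunk 4: at line 3 remove [efnh,vao] add [wibog] -> 7 lines: ruuhv ylwsf ssdau wibog zslj pdl hgpob
Hunk 5: at line 1 remove [ssdau,wibog] add [beb,gcu,kmr] -> 8 lines: ruuhv ylwsf beb gcu kmr zslj pdl hgpob
Final line count: 8

Answer: 8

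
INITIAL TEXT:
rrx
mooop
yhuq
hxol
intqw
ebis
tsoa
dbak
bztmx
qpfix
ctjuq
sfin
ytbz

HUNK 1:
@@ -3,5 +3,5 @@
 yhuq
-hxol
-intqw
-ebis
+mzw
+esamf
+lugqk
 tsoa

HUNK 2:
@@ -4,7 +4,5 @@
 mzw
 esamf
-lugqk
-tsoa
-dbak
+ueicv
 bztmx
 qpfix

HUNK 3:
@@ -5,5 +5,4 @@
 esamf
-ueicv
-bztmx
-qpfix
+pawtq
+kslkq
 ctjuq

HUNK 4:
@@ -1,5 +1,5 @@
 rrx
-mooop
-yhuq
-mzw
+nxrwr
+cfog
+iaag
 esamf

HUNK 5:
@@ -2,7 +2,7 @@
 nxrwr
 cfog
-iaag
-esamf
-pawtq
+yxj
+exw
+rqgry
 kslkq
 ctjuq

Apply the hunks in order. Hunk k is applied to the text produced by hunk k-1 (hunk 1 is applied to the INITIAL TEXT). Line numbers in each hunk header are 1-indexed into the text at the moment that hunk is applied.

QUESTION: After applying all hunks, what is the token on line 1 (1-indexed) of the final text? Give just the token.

Answer: rrx

Derivation:
Hunk 1: at line 3 remove [hxol,intqw,ebis] add [mzw,esamf,lugqk] -> 13 lines: rrx mooop yhuq mzw esamf lugqk tsoa dbak bztmx qpfix ctjuq sfin ytbz
Hunk 2: at line 4 remove [lugqk,tsoa,dbak] add [ueicv] -> 11 lines: rrx mooop yhuq mzw esamf ueicv bztmx qpfix ctjuq sfin ytbz
Hunk 3: at line 5 remove [ueicv,bztmx,qpfix] add [pawtq,kslkq] -> 10 lines: rrx mooop yhuq mzw esamf pawtq kslkq ctjuq sfin ytbz
Hunk 4: at line 1 remove [mooop,yhuq,mzw] add [nxrwr,cfog,iaag] -> 10 lines: rrx nxrwr cfog iaag esamf pawtq kslkq ctjuq sfin ytbz
Hunk 5: at line 2 remove [iaag,esamf,pawtq] add [yxj,exw,rqgry] -> 10 lines: rrx nxrwr cfog yxj exw rqgry kslkq ctjuq sfin ytbz
Final line 1: rrx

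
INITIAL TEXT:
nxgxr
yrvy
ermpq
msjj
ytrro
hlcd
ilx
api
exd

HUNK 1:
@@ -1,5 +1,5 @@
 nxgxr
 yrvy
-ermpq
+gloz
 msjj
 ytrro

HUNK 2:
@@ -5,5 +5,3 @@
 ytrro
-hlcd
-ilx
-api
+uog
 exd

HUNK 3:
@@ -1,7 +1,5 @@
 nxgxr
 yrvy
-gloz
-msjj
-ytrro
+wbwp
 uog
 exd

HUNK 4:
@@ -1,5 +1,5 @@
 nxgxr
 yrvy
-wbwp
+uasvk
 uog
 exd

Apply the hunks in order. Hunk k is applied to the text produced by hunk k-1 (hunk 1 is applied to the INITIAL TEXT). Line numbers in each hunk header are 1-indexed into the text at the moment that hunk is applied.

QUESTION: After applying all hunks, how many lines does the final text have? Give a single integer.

Hunk 1: at line 1 remove [ermpq] add [gloz] -> 9 lines: nxgxr yrvy gloz msjj ytrro hlcd ilx api exd
Hunk 2: at line 5 remove [hlcd,ilx,api] add [uog] -> 7 lines: nxgxr yrvy gloz msjj ytrro uog exd
Hunk 3: at line 1 remove [gloz,msjj,ytrro] add [wbwp] -> 5 lines: nxgxr yrvy wbwp uog exd
Hunk 4: at line 1 remove [wbwp] add [uasvk] -> 5 lines: nxgxr yrvy uasvk uog exd
Final line count: 5

Answer: 5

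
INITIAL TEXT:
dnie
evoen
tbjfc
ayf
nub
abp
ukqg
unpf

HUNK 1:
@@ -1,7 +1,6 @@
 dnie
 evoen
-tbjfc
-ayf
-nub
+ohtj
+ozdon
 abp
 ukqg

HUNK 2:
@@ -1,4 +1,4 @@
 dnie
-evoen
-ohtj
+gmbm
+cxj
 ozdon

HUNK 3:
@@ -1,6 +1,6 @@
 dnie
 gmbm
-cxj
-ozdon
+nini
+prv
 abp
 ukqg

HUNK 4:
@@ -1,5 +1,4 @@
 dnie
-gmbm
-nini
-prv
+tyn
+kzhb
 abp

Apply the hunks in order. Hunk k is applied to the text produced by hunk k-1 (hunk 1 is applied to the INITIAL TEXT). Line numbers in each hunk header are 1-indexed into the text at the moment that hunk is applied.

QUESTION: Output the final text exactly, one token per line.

Hunk 1: at line 1 remove [tbjfc,ayf,nub] add [ohtj,ozdon] -> 7 lines: dnie evoen ohtj ozdon abp ukqg unpf
Hunk 2: at line 1 remove [evoen,ohtj] add [gmbm,cxj] -> 7 lines: dnie gmbm cxj ozdon abp ukqg unpf
Hunk 3: at line 1 remove [cxj,ozdon] add [nini,prv] -> 7 lines: dnie gmbm nini prv abp ukqg unpf
Hunk 4: at line 1 remove [gmbm,nini,prv] add [tyn,kzhb] -> 6 lines: dnie tyn kzhb abp ukqg unpf

Answer: dnie
tyn
kzhb
abp
ukqg
unpf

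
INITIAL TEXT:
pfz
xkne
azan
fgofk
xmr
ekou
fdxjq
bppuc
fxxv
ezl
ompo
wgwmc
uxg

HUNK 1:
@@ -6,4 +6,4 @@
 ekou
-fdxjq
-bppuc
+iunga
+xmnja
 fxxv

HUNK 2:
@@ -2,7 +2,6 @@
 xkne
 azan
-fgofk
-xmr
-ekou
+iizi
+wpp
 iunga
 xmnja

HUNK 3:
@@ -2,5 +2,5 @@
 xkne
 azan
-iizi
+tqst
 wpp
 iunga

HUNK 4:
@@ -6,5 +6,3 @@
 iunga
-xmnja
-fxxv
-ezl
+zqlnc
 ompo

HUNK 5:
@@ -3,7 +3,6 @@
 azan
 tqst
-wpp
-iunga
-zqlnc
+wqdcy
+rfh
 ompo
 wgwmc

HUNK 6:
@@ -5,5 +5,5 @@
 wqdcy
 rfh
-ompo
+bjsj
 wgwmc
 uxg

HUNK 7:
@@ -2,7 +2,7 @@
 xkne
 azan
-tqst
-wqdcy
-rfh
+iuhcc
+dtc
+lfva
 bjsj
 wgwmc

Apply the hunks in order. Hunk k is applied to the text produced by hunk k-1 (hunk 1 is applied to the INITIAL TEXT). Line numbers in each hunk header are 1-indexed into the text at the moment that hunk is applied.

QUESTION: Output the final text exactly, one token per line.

Answer: pfz
xkne
azan
iuhcc
dtc
lfva
bjsj
wgwmc
uxg

Derivation:
Hunk 1: at line 6 remove [fdxjq,bppuc] add [iunga,xmnja] -> 13 lines: pfz xkne azan fgofk xmr ekou iunga xmnja fxxv ezl ompo wgwmc uxg
Hunk 2: at line 2 remove [fgofk,xmr,ekou] add [iizi,wpp] -> 12 lines: pfz xkne azan iizi wpp iunga xmnja fxxv ezl ompo wgwmc uxg
Hunk 3: at line 2 remove [iizi] add [tqst] -> 12 lines: pfz xkne azan tqst wpp iunga xmnja fxxv ezl ompo wgwmc uxg
Hunk 4: at line 6 remove [xmnja,fxxv,ezl] add [zqlnc] -> 10 lines: pfz xkne azan tqst wpp iunga zqlnc ompo wgwmc uxg
Hunk 5: at line 3 remove [wpp,iunga,zqlnc] add [wqdcy,rfh] -> 9 lines: pfz xkne azan tqst wqdcy rfh ompo wgwmc uxg
Hunk 6: at line 5 remove [ompo] add [bjsj] -> 9 lines: pfz xkne azan tqst wqdcy rfh bjsj wgwmc uxg
Hunk 7: at line 2 remove [tqst,wqdcy,rfh] add [iuhcc,dtc,lfva] -> 9 lines: pfz xkne azan iuhcc dtc lfva bjsj wgwmc uxg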